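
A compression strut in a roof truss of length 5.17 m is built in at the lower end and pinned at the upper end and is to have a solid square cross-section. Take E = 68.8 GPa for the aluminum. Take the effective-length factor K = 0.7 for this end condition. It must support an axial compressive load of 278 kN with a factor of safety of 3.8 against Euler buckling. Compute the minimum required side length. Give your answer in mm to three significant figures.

a ≈ 125 mm

Required P_cr = n·P = 3.8 × 278 = 1056 kN
L_e = K·L = 0.7 × 5.17 = 3.619 m
Required I = P_cr·L_e²/(π²E) = 1.056×10^6 × 3.619² / (π² × 6.88×10^10) = 2.038×10^-5 m⁴
I_req = 2.038×10^7 mm⁴
Solid square: I = a⁴/12  ⇒  a = (12I)^(1/4) = (12×2.038×10^7)^(1/4) = 125 mm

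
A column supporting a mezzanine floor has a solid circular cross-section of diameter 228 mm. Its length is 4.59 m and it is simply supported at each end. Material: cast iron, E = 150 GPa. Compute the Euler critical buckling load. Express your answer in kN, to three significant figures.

P_cr ≈ 9320 kN

I = πd⁴/64 = π×228⁴/64 = 1.327×10^8 mm⁴
I = 1.327×10^8 mm⁴ = 1.327×10^-4 m⁴
Effective length L_e = K·L = 1 × 4.59 = 4.590 m
P_cr = π²EI / L_e² = π² × 150×10⁹ × 1.327×10^-4 / 4.590² = 9.321×10^6 N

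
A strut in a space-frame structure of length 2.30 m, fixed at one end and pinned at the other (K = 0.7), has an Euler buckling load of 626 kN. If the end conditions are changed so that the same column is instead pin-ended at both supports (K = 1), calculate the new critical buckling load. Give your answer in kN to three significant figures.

P_cr ≈ 307 kN

P_cr ∝ 1/K², so P_cr,new = P_cr,old × (K_old/K_new)² = 626 × (0.7/1)²
= 626 × 0.4900 = 307 kN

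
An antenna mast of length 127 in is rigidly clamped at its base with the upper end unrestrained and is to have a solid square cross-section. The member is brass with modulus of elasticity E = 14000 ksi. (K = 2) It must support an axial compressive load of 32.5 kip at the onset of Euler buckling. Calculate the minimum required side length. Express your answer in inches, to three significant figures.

a ≈ 3.67 in

L_e = K·L = 2 × 127 = 254.0 in
Required I = P_cr·L_e²/(π²E) = 3.250×10^4 × 254.0² / (π² × 1.40×10^7) = 15.17 in⁴
Solid square: I = a⁴/12  ⇒  a = (12I)^(1/4) = (12×15.17)^(1/4) = 3.67 in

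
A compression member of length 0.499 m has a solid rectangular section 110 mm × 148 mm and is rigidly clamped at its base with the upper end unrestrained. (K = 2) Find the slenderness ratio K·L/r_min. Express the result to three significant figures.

λ ≈ 31.4

Buckling occurs about the weak axis: I_min = h·b³/12 with b = 110 mm (the shorter side).
I_min = 148×110³/12 = 1.642×10^7 mm⁴
A = 1.628×10^4 mm²;  r_min = √(I/A) = √(1.642×10^7/1.628×10^4) = 31.75 mm
L_e = K·L = 2 × 0.499 m = 0.9980 m = 998.00 mm
λ = L_e / r_min = 998.00 / 31.75 = 31.4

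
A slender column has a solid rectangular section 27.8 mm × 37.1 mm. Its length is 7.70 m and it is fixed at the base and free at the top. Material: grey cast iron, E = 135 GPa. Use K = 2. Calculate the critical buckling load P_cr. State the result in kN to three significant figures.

P_cr ≈ 0.373 kN

Buckling occurs about the weak axis: I_min = h·b³/12 with b = 27.8 mm (the shorter side).
I_min = 37.1×27.8³/12 = 6.642×10^4 mm⁴
I = 6.642×10^4 mm⁴ = 6.642×10^-8 m⁴
Effective length L_e = K·L = 2 × 7.70 = 15.40 m
P_cr = π²EI / L_e² = π² × 135×10⁹ × 6.642×10^-8 / 15.40² = 373.2 N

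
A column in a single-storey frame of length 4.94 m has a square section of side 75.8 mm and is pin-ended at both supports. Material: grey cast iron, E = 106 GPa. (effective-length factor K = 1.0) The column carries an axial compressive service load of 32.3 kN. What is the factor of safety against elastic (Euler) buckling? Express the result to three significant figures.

I = a⁴/12 = 75.8⁴/12 = 2.751×10^6 mm⁴
I = 2.751×10^6 mm⁴ = 2.751×10^-6 m⁴
Effective length L_e = K·L = 1 × 4.94 = 4.940 m
P_cr = π²EI / L_e² = π² × 106×10⁹ × 2.751×10^-6 / 4.940² = 1.179×10^5 N
Factor of safety n = P_cr / P = 117.94 / 32.3 = 3.65

n ≈ 3.65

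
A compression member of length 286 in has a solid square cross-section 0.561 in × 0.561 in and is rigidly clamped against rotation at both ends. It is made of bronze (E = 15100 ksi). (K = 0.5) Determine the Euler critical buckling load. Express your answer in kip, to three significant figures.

I = a⁴/12 = 0.561⁴/12 = 8.254×10^-3 in⁴
Effective length L_e = K·L = 0.5 × 286 = 143.0 in
P_cr = π²EI / L_e² = π² × 15100×10³ × 8.254×10^-3 / 143.0² = 60.16 lb

P_cr ≈ 0.0602 kip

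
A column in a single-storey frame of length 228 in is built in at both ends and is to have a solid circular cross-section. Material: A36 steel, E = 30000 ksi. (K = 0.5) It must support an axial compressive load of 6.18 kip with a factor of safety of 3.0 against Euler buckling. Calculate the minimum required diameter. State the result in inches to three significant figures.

Required P_cr = n·P = 3.0 × 6.18 = 18.54 kip
L_e = K·L = 0.5 × 228 = 114.0 in
Required I = P_cr·L_e²/(π²E) = 1.854×10^4 × 114.0² / (π² × 3.00×10^7) = 0.8138 in⁴
Solid circle: I = πd⁴/64  ⇒  d = (64I/π)^(1/4) = (64×0.8138/π)^(1/4) = 2.02 in

d ≈ 2.02 in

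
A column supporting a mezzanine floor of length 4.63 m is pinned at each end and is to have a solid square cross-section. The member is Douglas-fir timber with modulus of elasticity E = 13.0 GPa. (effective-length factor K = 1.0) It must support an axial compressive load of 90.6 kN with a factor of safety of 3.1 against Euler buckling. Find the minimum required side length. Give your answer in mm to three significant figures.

a ≈ 154 mm

Required P_cr = n·P = 3.1 × 90.6 = 280.9 kN
L_e = K·L = 1 × 4.63 = 4.630 m
Required I = P_cr·L_e²/(π²E) = 2.809×10^5 × 4.630² / (π² × 1.30×10^10) = 4.693×10^-5 m⁴
I_req = 4.693×10^7 mm⁴
Solid square: I = a⁴/12  ⇒  a = (12I)^(1/4) = (12×4.693×10^7)^(1/4) = 154 mm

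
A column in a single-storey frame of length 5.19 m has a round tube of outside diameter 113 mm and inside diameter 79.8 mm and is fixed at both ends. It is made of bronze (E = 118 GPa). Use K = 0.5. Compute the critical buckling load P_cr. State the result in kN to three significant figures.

P_cr ≈ 1040 kN

d_o = 113 mm, d_i = 79.8 mm
I = π(d_o⁴ − d_i⁴)/64 = π(113⁴ − 79.80⁴)/64 = 6.013×10^6 mm⁴
I = 6.013×10^6 mm⁴ = 6.013×10^-6 m⁴
Effective length L_e = K·L = 0.5 × 5.19 = 2.595 m
P_cr = π²EI / L_e² = π² × 118×10⁹ × 6.013×10^-6 / 2.595² = 1.040×10^6 N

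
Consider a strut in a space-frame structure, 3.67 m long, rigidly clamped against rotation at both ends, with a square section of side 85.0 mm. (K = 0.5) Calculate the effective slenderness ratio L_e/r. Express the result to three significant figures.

For a square r = a/√12 = 85.0/√12 = 24.54 mm
L_e = K·L = 0.5 × 3.67 m = 1.835 m = 1835.0 mm
λ = L_e / r_min = 1835.0 / 24.54 = 74.8

λ ≈ 74.8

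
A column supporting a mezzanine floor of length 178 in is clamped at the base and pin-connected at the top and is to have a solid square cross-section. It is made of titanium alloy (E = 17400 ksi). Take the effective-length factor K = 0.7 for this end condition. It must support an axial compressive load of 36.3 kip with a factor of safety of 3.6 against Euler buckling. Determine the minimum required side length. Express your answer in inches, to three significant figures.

Required P_cr = n·P = 3.6 × 36.3 = 130.7 kip
L_e = K·L = 0.7 × 178 = 124.6 in
Required I = P_cr·L_e²/(π²E) = 1.307×10^5 × 124.6² / (π² × 1.74×10^7) = 11.81 in⁴
Solid square: I = a⁴/12  ⇒  a = (12I)^(1/4) = (12×11.81)^(1/4) = 3.45 in

a ≈ 3.45 in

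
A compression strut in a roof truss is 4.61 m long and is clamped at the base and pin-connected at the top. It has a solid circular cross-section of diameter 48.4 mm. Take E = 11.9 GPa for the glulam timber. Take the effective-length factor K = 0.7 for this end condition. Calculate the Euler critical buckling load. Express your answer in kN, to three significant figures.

P_cr ≈ 3.04 kN

I = πd⁴/64 = π×48.4⁴/64 = 2.694×10^5 mm⁴
I = 2.694×10^5 mm⁴ = 2.694×10^-7 m⁴
Effective length L_e = K·L = 0.7 × 4.61 = 3.227 m
P_cr = π²EI / L_e² = π² × 11.9×10⁹ × 2.694×10^-7 / 3.227² = 3.038×10^3 N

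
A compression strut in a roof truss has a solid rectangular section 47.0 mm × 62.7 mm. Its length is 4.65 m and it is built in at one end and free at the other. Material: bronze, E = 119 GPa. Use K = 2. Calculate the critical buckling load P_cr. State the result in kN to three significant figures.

Buckling occurs about the weak axis: I_min = h·b³/12 with b = 47.0 mm (the shorter side).
I_min = 62.7×47.0³/12 = 5.425×10^5 mm⁴
I = 5.425×10^5 mm⁴ = 5.425×10^-7 m⁴
Effective length L_e = K·L = 2 × 4.65 = 9.300 m
P_cr = π²EI / L_e² = π² × 119×10⁹ × 5.425×10^-7 / 9.300² = 7.366×10^3 N

P_cr ≈ 7.37 kN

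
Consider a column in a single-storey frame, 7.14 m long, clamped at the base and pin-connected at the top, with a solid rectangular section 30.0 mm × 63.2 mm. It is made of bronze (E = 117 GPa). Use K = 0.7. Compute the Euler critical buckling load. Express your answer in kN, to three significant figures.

P_cr ≈ 6.57 kN

Buckling occurs about the weak axis: I_min = h·b³/12 with b = 30.0 mm (the shorter side).
I_min = 63.2×30.0³/12 = 1.422×10^5 mm⁴
I = 1.422×10^5 mm⁴ = 1.422×10^-7 m⁴
Effective length L_e = K·L = 0.7 × 7.14 = 4.998 m
P_cr = π²EI / L_e² = π² × 117×10⁹ × 1.422×10^-7 / 4.998² = 6.573×10^3 N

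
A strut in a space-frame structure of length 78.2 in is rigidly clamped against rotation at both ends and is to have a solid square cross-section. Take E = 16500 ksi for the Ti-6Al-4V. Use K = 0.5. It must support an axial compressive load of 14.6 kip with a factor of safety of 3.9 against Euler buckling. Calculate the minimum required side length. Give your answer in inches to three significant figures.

a ≈ 1.59 in

Required P_cr = n·P = 3.9 × 14.6 = 56.94 kip
L_e = K·L = 0.5 × 78.2 = 39.10 in
Required I = P_cr·L_e²/(π²E) = 5.694×10^4 × 39.10² / (π² × 1.65×10^7) = 0.5345 in⁴
Solid square: I = a⁴/12  ⇒  a = (12I)^(1/4) = (12×0.5345)^(1/4) = 1.59 in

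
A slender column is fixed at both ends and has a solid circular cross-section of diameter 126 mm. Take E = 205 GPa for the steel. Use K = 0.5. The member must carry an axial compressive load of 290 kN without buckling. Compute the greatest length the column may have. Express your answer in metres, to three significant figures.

I = πd⁴/64 = π×126⁴/64 = 1.237×10^7 mm⁴
I = 1.237×10^-5 m⁴
At the buckling limit P_cr = P = 2.900×10^5 N
From P_cr = π²EI/(K·L)²:  L = (1/K)·√(π²EI/P_cr) = (1/0.5)·√(π²×2.05×10^11×1.237×10^-5/2.900×10^5)
L = 18.6 m

L_max ≈ 18.6 m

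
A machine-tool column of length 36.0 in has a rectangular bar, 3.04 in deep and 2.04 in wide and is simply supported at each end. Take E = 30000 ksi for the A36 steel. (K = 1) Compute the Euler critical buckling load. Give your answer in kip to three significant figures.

Buckling occurs about the weak axis: I_min = h·b³/12 with b = 2.04 in (the shorter side).
I_min = 3.04×2.04³/12 = 2.151 in⁴
Effective length L_e = K·L = 1 × 36.0 = 36.00 in
P_cr = π²EI / L_e² = π² × 30000×10³ × 2.151 / 36.00² = 4.914×10^5 lb

P_cr ≈ 491 kip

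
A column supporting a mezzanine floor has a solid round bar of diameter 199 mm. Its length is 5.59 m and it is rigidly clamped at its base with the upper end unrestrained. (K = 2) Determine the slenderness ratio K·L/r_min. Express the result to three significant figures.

λ ≈ 225

For a solid circle r = d/4 = 199/4 = 49.75 mm
L_e = K·L = 2 × 5.59 m = 11.18 m = 11180 mm
λ = L_e / r_min = 11180 / 49.75 = 225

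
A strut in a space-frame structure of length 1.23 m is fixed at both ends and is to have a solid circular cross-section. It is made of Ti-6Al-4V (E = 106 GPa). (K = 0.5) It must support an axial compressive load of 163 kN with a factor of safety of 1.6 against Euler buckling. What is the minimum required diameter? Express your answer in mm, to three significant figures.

Required P_cr = n·P = 1.6 × 163 = 260.8 kN
L_e = K·L = 0.5 × 1.23 = 0.6150 m
Required I = P_cr·L_e²/(π²E) = 2.608×10^5 × 0.6150² / (π² × 1.06×10^11) = 9.429×10^-8 m⁴
I_req = 9.429×10^4 mm⁴
Solid circle: I = πd⁴/64  ⇒  d = (64I/π)^(1/4) = (64×9.429×10^4/π)^(1/4) = 37.2 mm

d ≈ 37.2 mm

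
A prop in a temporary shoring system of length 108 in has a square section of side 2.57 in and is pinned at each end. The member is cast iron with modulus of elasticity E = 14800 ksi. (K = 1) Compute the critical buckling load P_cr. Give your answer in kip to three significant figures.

P_cr ≈ 45.5 kip

I = a⁴/12 = 2.57⁴/12 = 3.635 in⁴
Effective length L_e = K·L = 1 × 108 = 108.0 in
P_cr = π²EI / L_e² = π² × 14800×10³ × 3.635 / 108.0² = 4.553×10^4 lb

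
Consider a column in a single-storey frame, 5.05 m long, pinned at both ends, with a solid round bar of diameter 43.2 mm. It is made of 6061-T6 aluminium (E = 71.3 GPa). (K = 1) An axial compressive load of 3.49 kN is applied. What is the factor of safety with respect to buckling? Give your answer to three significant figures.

n ≈ 1.35

I = πd⁴/64 = π×43.2⁴/64 = 1.710×10^5 mm⁴
I = 1.710×10^5 mm⁴ = 1.710×10^-7 m⁴
Effective length L_e = K·L = 1 × 5.05 = 5.050 m
P_cr = π²EI / L_e² = π² × 71.3×10⁹ × 1.710×10^-7 / 5.050² = 4.717×10^3 N
Factor of safety n = P_cr / P = 4.7175 / 3.49 = 1.35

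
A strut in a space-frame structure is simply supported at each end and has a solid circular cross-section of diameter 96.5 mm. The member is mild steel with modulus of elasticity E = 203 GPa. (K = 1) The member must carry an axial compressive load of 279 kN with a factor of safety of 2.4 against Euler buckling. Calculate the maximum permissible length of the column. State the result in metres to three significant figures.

I = πd⁴/64 = π×96.5⁴/64 = 4.257×10^6 mm⁴
I = 4.257×10^-6 m⁴
Required critical load P_cr = n·P = 2.4 × 279 = 669.6 kN = 6.696×10^5 N
From P_cr = π²EI/(K·L)²:  L = (1/K)·√(π²EI/P_cr) = (1/1)·√(π²×2.03×10^11×4.257×10^-6/6.696×10^5)
L = 3.57 m

L_max ≈ 3.57 m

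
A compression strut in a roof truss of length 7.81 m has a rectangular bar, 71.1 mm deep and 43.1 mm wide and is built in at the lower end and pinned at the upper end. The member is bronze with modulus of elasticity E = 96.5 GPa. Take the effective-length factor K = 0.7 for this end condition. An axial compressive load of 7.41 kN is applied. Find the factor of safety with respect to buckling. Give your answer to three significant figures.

Buckling occurs about the weak axis: I_min = h·b³/12 with b = 43.1 mm (the shorter side).
I_min = 71.1×43.1³/12 = 4.744×10^5 mm⁴
I = 4.744×10^5 mm⁴ = 4.744×10^-7 m⁴
Effective length L_e = K·L = 0.7 × 7.81 = 5.467 m
P_cr = π²EI / L_e² = π² × 96.5×10⁹ × 4.744×10^-7 / 5.467² = 1.512×10^4 N
Factor of safety n = P_cr / P = 15.116 / 7.41 = 2.04

n ≈ 2.04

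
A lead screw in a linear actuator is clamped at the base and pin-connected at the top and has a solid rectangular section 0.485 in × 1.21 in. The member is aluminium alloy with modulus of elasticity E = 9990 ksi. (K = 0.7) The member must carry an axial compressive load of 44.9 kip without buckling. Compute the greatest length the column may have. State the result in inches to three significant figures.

Buckling occurs about the weak axis: I_min = h·b³/12 with b = 0.485 in (the shorter side).
I_min = 1.21×0.485³/12 = 1.150×10^-2 in⁴
At the buckling limit P_cr = P = 4.490×10^4 lb
From P_cr = π²EI/(K·L)²:  L = (1/K)·√(π²EI/P_cr) = (1/0.7)·√(π²×9.99×10^6×1.150×10^-2/4.490×10^4)
L = 7.18 in

L_max ≈ 7.18 in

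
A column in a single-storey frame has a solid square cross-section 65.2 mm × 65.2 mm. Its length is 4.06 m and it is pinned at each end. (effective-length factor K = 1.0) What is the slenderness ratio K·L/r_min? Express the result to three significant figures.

λ ≈ 216

I = a⁴/12 = 65.2⁴/12 = 1.506×10^6 mm⁴
A = 4.251×10^3 mm²;  r_min = √(I/A) = √(1.506×10^6/4.251×10^3) = 18.82 mm
L_e = K·L = 1 × 4.06 m = 4.060 m = 4060.0 mm
λ = L_e / r_min = 4060.0 / 18.82 = 216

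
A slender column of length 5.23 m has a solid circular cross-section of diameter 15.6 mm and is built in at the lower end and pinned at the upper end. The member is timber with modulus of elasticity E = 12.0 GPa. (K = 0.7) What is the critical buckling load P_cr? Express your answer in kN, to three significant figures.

P_cr ≈ 0.0257 kN

I = πd⁴/64 = π×15.6⁴/64 = 2.907×10^3 mm⁴
I = 2.907×10^3 mm⁴ = 2.907×10^-9 m⁴
Effective length L_e = K·L = 0.7 × 5.23 = 3.661 m
P_cr = π²EI / L_e² = π² × 12.0×10⁹ × 2.907×10^-9 / 3.661² = 25.69 N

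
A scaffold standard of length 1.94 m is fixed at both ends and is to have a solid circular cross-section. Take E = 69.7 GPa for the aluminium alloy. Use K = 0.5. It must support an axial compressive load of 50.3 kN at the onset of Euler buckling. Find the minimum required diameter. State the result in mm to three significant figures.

L_e = K·L = 0.5 × 1.94 = 0.9700 m
Required I = P_cr·L_e²/(π²E) = 5.030×10^4 × 0.9700² / (π² × 6.97×10^10) = 6.880×10^-8 m⁴
I_req = 6.880×10^4 mm⁴
Solid circle: I = πd⁴/64  ⇒  d = (64I/π)^(1/4) = (64×6.880×10^4/π)^(1/4) = 34.4 mm

d ≈ 34.4 mm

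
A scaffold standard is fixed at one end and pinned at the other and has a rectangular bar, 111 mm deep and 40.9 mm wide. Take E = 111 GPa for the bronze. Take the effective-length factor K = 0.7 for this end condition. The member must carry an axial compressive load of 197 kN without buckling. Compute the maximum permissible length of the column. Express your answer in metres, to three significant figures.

Buckling occurs about the weak axis: I_min = h·b³/12 with b = 40.9 mm (the shorter side).
I_min = 111×40.9³/12 = 6.329×10^5 mm⁴
I = 6.329×10^-7 m⁴
At the buckling limit P_cr = P = 1.970×10^5 N
From P_cr = π²EI/(K·L)²:  L = (1/K)·√(π²EI/P_cr) = (1/0.7)·√(π²×1.11×10^11×6.329×10^-7/1.970×10^5)
L = 2.68 m

L_max ≈ 2.68 m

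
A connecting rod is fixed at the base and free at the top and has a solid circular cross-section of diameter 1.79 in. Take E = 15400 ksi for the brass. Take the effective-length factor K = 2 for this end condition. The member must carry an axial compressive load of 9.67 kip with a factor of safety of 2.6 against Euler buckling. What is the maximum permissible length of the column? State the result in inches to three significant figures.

L_max ≈ 27.6 in

I = πd⁴/64 = π×1.79⁴/64 = 0.5039 in⁴
Required critical load P_cr = n·P = 2.6 × 9.67 = 25.14 kip = 2.514×10^4 lb
From P_cr = π²EI/(K·L)²:  L = (1/K)·√(π²EI/P_cr) = (1/2)·√(π²×1.54×10^7×0.5039/2.514×10^4)
L = 27.6 in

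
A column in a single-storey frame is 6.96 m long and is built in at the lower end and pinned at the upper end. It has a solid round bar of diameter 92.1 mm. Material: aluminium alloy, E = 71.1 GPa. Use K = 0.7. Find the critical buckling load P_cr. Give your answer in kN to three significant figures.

I = πd⁴/64 = π×92.1⁴/64 = 3.532×10^6 mm⁴
I = 3.532×10^6 mm⁴ = 3.532×10^-6 m⁴
Effective length L_e = K·L = 0.7 × 6.96 = 4.872 m
P_cr = π²EI / L_e² = π² × 71.1×10⁹ × 3.532×10^-6 / 4.872² = 1.044×10^5 N

P_cr ≈ 104 kN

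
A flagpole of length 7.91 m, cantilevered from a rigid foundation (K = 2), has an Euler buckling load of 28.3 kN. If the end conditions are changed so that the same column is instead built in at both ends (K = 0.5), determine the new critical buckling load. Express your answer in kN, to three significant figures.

P_cr ≈ 453 kN

P_cr ∝ 1/K², so P_cr,new = P_cr,old × (K_old/K_new)² = 28.3 × (2/0.5)²
= 28.3 × 16.00 = 453 kN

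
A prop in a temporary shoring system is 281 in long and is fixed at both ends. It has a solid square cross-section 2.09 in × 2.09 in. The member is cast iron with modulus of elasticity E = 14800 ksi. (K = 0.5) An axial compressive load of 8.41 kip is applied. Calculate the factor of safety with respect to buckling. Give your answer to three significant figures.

n ≈ 1.40

I = a⁴/12 = 2.09⁴/12 = 1.590 in⁴
Effective length L_e = K·L = 0.5 × 281 = 140.5 in
P_cr = π²EI / L_e² = π² × 14800×10³ × 1.590 / 140.5² = 1.177×10^4 lb
Factor of safety n = P_cr / P = 11.766 / 8.41 = 1.40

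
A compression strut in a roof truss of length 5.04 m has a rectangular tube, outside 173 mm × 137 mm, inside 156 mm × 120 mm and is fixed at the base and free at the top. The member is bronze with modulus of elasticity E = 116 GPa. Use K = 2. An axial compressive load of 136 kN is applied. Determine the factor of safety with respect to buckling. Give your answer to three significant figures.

n ≈ 1.21

Weak-axis I_min = (h_o·b_o³ − h_i·b_i³)/12 with b_o = 137, b_i = 120.0 mm (shorter outer/inner sides).
I_min = (173×137³ − 156.0×120.0³)/12 = 1.461×10^7 mm⁴
I = 1.461×10^7 mm⁴ = 1.461×10^-5 m⁴
Effective length L_e = K·L = 2 × 5.04 = 10.08 m
P_cr = π²EI / L_e² = π² × 116×10⁹ × 1.461×10^-5 / 10.08² = 1.646×10^5 N
Factor of safety n = P_cr / P = 164.58 / 136 = 1.21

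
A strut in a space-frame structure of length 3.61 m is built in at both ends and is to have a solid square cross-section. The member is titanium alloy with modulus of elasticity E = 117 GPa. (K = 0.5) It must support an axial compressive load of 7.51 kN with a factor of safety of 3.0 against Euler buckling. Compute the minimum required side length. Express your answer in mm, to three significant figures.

Required P_cr = n·P = 3.0 × 7.51 = 22.53 kN
L_e = K·L = 0.5 × 3.61 = 1.805 m
Required I = P_cr·L_e²/(π²E) = 2.253×10^4 × 1.805² / (π² × 1.17×10^11) = 6.357×10^-8 m⁴
I_req = 6.357×10^4 mm⁴
Solid square: I = a⁴/12  ⇒  a = (12I)^(1/4) = (12×6.357×10^4)^(1/4) = 29.6 mm

a ≈ 29.6 mm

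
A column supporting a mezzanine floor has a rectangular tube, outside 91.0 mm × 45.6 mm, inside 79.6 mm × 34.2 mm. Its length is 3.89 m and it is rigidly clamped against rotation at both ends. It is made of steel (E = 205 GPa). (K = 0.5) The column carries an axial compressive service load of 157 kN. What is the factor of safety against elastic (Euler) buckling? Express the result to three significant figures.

n ≈ 1.55

Weak-axis I_min = (h_o·b_o³ − h_i·b_i³)/12 with b_o = 45.6, b_i = 34.20 mm (shorter outer/inner sides).
I_min = (91.0×45.6³ − 79.60×34.20³)/12 = 4.537×10^5 mm⁴
I = 4.537×10^5 mm⁴ = 4.537×10^-7 m⁴
Effective length L_e = K·L = 0.5 × 3.89 = 1.945 m
P_cr = π²EI / L_e² = π² × 205×10⁹ × 4.537×10^-7 / 1.945² = 2.427×10^5 N
Factor of safety n = P_cr / P = 242.65 / 157 = 1.55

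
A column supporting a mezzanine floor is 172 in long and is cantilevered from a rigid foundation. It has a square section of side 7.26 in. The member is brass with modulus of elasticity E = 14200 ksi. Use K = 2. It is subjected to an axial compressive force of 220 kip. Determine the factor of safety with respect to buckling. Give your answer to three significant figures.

I = a⁴/12 = 7.26⁴/12 = 231.5 in⁴
Effective length L_e = K·L = 2 × 172 = 344.0 in
P_cr = π²EI / L_e² = π² × 14200×10³ × 231.5 / 344.0² = 2.742×10^5 lb
Factor of safety n = P_cr / P = 274.18 / 220 = 1.25

n ≈ 1.25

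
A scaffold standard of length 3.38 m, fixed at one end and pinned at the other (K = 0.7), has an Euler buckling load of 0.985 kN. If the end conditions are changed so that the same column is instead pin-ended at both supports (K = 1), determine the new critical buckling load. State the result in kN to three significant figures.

P_cr ≈ 0.483 kN

P_cr ∝ 1/K², so P_cr,new = P_cr,old × (K_old/K_new)² = 0.985 × (0.7/1)²
= 0.985 × 0.4900 = 0.483 kN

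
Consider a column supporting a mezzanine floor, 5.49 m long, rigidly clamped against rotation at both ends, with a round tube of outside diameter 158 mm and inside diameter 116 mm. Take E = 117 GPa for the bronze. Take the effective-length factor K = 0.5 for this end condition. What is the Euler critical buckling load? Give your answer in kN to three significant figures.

d_o = 158 mm, d_i = 116 mm
I = π(d_o⁴ − d_i⁴)/64 = π(158⁴ − 116.0⁴)/64 = 2.170×10^7 mm⁴
I = 2.170×10^7 mm⁴ = 2.170×10^-5 m⁴
Effective length L_e = K·L = 0.5 × 5.49 = 2.745 m
P_cr = π²EI / L_e² = π² × 117×10⁹ × 2.170×10^-5 / 2.745² = 3.326×10^6 N

P_cr ≈ 3330 kN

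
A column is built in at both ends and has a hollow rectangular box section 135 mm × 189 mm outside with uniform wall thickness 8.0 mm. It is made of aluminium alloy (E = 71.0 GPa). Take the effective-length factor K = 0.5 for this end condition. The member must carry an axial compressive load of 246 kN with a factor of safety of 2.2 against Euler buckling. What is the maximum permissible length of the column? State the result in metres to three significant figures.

L_max ≈ 8.65 m

Inner dimensions: h_i = 189 − 2×8.0 = 173.0 mm, b_i = 135 − 2×8.0 = 119.0 mm
Weak-axis I_min = (h_o·b_o³ − h_i·b_i³)/12 with b_o = 135, b_i = 119.0 mm (shorter outer/inner sides).
I_min = (189×135³ − 173.0×119.0³)/12 = 1.446×10^7 mm⁴
I = 1.446×10^-5 m⁴
Required critical load P_cr = n·P = 2.2 × 246 = 541.2 kN = 5.412×10^5 N
From P_cr = π²EI/(K·L)²:  L = (1/K)·√(π²EI/P_cr) = (1/0.5)·√(π²×7.10×10^10×1.446×10^-5/5.412×10^5)
L = 8.65 m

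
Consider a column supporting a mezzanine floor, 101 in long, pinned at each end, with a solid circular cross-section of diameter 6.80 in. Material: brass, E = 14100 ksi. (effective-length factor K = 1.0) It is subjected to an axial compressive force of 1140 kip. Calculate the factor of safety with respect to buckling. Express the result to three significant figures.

I = πd⁴/64 = π×6.80⁴/64 = 105.0 in⁴
Effective length L_e = K·L = 1 × 101 = 101.0 in
P_cr = π²EI / L_e² = π² × 14100×10³ × 105.0 / 101.0² = 1.432×10^6 lb
Factor of safety n = P_cr / P = 1431.8 / 1140 = 1.26

n ≈ 1.26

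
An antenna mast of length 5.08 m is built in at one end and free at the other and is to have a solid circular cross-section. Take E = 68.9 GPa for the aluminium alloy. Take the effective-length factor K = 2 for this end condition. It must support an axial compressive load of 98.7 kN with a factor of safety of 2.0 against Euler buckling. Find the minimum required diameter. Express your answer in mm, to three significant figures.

Required P_cr = n·P = 2.0 × 98.7 = 197.4 kN
L_e = K·L = 2 × 5.08 = 10.16 m
Required I = P_cr·L_e²/(π²E) = 1.974×10^5 × 10.16² / (π² × 6.89×10^10) = 2.997×10^-5 m⁴
I_req = 2.997×10^7 mm⁴
Solid circle: I = πd⁴/64  ⇒  d = (64I/π)^(1/4) = (64×2.997×10^7/π)^(1/4) = 157 mm

d ≈ 157 mm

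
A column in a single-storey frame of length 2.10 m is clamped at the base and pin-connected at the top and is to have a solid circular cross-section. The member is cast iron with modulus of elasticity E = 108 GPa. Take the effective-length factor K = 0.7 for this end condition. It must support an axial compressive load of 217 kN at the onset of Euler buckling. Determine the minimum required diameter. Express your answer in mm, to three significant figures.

d ≈ 54.7 mm

L_e = K·L = 0.7 × 2.10 = 1.470 m
Required I = P_cr·L_e²/(π²E) = 2.170×10^5 × 1.470² / (π² × 1.08×10^11) = 4.399×10^-7 m⁴
I_req = 4.399×10^5 mm⁴
Solid circle: I = πd⁴/64  ⇒  d = (64I/π)^(1/4) = (64×4.399×10^5/π)^(1/4) = 54.7 mm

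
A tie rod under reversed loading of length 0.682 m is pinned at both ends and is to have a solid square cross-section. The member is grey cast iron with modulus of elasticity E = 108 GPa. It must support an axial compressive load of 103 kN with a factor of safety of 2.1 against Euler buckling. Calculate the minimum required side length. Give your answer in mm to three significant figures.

a ≈ 32.6 mm

Required P_cr = n·P = 2.1 × 103 = 216.3 kN
L_e = K·L = 1 × 0.682 = 0.6820 m
Required I = P_cr·L_e²/(π²E) = 2.163×10^5 × 0.6820² / (π² × 1.08×10^11) = 9.438×10^-8 m⁴
I_req = 9.438×10^4 mm⁴
Solid square: I = a⁴/12  ⇒  a = (12I)^(1/4) = (12×9.438×10^4)^(1/4) = 32.6 mm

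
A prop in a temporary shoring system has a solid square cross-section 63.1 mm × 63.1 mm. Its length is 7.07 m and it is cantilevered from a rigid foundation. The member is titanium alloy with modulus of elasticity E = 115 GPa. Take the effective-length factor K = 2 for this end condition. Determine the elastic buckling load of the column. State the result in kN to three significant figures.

P_cr ≈ 7.50 kN

I = a⁴/12 = 63.1⁴/12 = 1.321×10^6 mm⁴
I = 1.321×10^6 mm⁴ = 1.321×10^-6 m⁴
Effective length L_e = K·L = 2 × 7.07 = 14.14 m
P_cr = π²EI / L_e² = π² × 115×10⁹ × 1.321×10^-6 / 14.14² = 7.500×10^3 N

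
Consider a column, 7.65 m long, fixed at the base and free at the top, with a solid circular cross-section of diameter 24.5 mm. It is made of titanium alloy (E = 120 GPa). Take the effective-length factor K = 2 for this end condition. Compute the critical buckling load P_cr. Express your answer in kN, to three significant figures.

P_cr ≈ 0.0895 kN

I = πd⁴/64 = π×24.5⁴/64 = 1.769×10^4 mm⁴
I = 1.769×10^4 mm⁴ = 1.769×10^-8 m⁴
Effective length L_e = K·L = 2 × 7.65 = 15.30 m
P_cr = π²EI / L_e² = π² × 120×10⁹ × 1.769×10^-8 / 15.30² = 89.48 N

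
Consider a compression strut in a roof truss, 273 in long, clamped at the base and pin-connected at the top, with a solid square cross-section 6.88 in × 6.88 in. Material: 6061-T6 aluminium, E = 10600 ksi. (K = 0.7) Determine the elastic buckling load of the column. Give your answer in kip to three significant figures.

I = a⁴/12 = 6.88⁴/12 = 186.7 in⁴
Effective length L_e = K·L = 0.7 × 273 = 191.1 in
P_cr = π²EI / L_e² = π² × 10600×10³ × 186.7 / 191.1² = 5.349×10^5 lb

P_cr ≈ 535 kip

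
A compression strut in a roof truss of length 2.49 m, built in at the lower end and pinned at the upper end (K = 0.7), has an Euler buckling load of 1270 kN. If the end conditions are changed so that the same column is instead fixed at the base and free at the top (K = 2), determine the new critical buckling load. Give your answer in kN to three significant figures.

P_cr ∝ 1/K², so P_cr,new = P_cr,old × (K_old/K_new)² = 1270 × (0.7/2)²
= 1270 × 0.1225 = 156 kN

P_cr ≈ 156 kN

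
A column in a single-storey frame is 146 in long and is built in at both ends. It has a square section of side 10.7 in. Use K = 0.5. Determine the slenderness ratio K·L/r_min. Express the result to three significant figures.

For a square r = a/√12 = 10.7/√12 = 3.089 in
L_e = K·L = 0.5 × 146 = 73.00 in
λ = L_e / r_min = 73.000 / 3.089 = 23.6

λ ≈ 23.6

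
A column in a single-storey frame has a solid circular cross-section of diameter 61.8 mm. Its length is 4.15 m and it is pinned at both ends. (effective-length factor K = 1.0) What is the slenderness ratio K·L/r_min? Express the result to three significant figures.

For a solid circle r = d/4 = 61.8/4 = 15.45 mm
L_e = K·L = 1 × 4.15 m = 4.150 m = 4150.0 mm
λ = L_e / r_min = 4150.0 / 15.45 = 269

λ ≈ 269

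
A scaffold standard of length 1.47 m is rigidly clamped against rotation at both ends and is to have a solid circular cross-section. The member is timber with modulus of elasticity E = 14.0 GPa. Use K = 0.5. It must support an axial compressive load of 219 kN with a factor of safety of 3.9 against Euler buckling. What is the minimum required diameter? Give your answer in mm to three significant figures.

d ≈ 90.8 mm

Required P_cr = n·P = 3.9 × 219 = 854.1 kN
L_e = K·L = 0.5 × 1.47 = 0.7350 m
Required I = P_cr·L_e²/(π²E) = 8.541×10^5 × 0.7350² / (π² × 1.40×10^10) = 3.339×10^-6 m⁴
I_req = 3.339×10^6 mm⁴
Solid circle: I = πd⁴/64  ⇒  d = (64I/π)^(1/4) = (64×3.339×10^6/π)^(1/4) = 90.8 mm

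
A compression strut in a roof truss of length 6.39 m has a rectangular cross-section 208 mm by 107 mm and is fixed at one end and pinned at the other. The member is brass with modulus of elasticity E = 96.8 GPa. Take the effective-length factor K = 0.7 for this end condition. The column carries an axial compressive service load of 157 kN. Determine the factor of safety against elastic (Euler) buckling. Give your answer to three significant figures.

Buckling occurs about the weak axis: I_min = h·b³/12 with b = 107 mm (the shorter side).
I_min = 208×107³/12 = 2.123×10^7 mm⁴
I = 2.123×10^7 mm⁴ = 2.123×10^-5 m⁴
Effective length L_e = K·L = 0.7 × 6.39 = 4.473 m
P_cr = π²EI / L_e² = π² × 96.8×10⁹ × 2.123×10^-5 / 4.473² = 1.014×10^6 N
Factor of safety n = P_cr / P = 1013.9 / 157 = 6.46

n ≈ 6.46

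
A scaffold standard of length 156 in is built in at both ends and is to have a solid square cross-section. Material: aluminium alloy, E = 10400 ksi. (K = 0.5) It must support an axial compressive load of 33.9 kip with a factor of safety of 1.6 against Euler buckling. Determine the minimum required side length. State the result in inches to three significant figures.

Required P_cr = n·P = 1.6 × 33.9 = 54.24 kip
L_e = K·L = 0.5 × 156 = 78.00 in
Required I = P_cr·L_e²/(π²E) = 5.424×10^4 × 78.00² / (π² × 1.04×10^7) = 3.215 in⁴
Solid square: I = a⁴/12  ⇒  a = (12I)^(1/4) = (12×3.215)^(1/4) = 2.49 in

a ≈ 2.49 in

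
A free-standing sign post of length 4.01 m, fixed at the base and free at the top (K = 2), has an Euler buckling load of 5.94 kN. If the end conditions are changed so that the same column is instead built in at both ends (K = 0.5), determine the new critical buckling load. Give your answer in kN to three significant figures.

P_cr ∝ 1/K², so P_cr,new = P_cr,old × (K_old/K_new)² = 5.94 × (2/0.5)²
= 5.94 × 16.00 = 95.0 kN

P_cr ≈ 95.0 kN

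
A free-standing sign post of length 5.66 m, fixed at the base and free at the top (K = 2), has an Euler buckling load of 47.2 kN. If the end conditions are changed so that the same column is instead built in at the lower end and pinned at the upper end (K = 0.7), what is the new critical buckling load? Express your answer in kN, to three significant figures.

P_cr ∝ 1/K², so P_cr,new = P_cr,old × (K_old/K_new)² = 47.2 × (2/0.7)²
= 47.2 × 8.163 = 385 kN

P_cr ≈ 385 kN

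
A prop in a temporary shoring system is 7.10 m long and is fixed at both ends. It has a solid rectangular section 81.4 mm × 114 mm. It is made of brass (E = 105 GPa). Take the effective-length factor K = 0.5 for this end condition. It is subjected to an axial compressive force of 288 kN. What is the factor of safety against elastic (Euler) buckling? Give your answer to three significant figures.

n ≈ 1.46

Buckling occurs about the weak axis: I_min = h·b³/12 with b = 81.4 mm (the shorter side).
I_min = 114×81.4³/12 = 5.124×10^6 mm⁴
I = 5.124×10^6 mm⁴ = 5.124×10^-6 m⁴
Effective length L_e = K·L = 0.5 × 7.10 = 3.550 m
P_cr = π²EI / L_e² = π² × 105×10⁹ × 5.124×10^-6 / 3.550² = 4.213×10^5 N
Factor of safety n = P_cr / P = 421.34 / 288 = 1.46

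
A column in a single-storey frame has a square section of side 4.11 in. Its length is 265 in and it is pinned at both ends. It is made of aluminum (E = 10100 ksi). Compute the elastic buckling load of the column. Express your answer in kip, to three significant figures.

I = a⁴/12 = 4.11⁴/12 = 23.78 in⁴
Effective length L_e = K·L = 1 × 265 = 265.0 in
P_cr = π²EI / L_e² = π² × 10100×10³ × 23.78 / 265.0² = 3.375×10^4 lb

P_cr ≈ 33.8 kip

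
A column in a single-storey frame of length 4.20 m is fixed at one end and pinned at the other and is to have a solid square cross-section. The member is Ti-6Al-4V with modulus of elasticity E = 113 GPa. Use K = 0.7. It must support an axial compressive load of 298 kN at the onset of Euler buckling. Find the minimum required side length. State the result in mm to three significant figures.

a ≈ 72.6 mm

L_e = K·L = 0.7 × 4.20 = 2.940 m
Required I = P_cr·L_e²/(π²E) = 2.980×10^5 × 2.940² / (π² × 1.13×10^11) = 2.310×10^-6 m⁴
I_req = 2.310×10^6 mm⁴
Solid square: I = a⁴/12  ⇒  a = (12I)^(1/4) = (12×2.310×10^6)^(1/4) = 72.6 mm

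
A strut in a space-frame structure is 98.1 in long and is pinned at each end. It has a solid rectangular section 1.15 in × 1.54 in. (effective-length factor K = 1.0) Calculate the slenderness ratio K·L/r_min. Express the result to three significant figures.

λ ≈ 296

For a rectangle r_min = b/√12 = 1.15/√12 = 0.3320 in
L_e = K·L = 1 × 98.1 = 98.10 in
λ = L_e / r_min = 98.100 / 0.3320 = 296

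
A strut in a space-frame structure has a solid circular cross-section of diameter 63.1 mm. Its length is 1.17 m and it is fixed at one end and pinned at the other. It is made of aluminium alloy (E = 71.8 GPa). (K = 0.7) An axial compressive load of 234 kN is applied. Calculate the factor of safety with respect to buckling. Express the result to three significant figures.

n ≈ 3.51

I = πd⁴/64 = π×63.1⁴/64 = 7.782×10^5 mm⁴
I = 7.782×10^5 mm⁴ = 7.782×10^-7 m⁴
Effective length L_e = K·L = 0.7 × 1.17 = 0.8190 m
P_cr = π²EI / L_e² = π² × 71.8×10⁹ × 7.782×10^-7 / 0.8190² = 8.221×10^5 N
Factor of safety n = P_cr / P = 822.14 / 234 = 3.51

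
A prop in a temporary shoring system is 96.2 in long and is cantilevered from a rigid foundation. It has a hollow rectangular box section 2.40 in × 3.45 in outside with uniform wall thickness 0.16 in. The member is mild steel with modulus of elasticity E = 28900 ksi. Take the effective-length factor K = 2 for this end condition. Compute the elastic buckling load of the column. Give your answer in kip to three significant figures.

Inner dimensions: h_i = 3.45 − 2×0.16 = 3.130 in, b_i = 2.40 − 2×0.16 = 2.080 in
Weak-axis I_min = (h_o·b_o³ − h_i·b_i³)/12 with b_o = 2.40, b_i = 2.080 in (shorter outer/inner sides).
I_min = (3.45×2.40³ − 3.130×2.080³)/12 = 1.627 in⁴
Effective length L_e = K·L = 2 × 96.2 = 192.4 in
P_cr = π²EI / L_e² = π² × 28900×10³ × 1.627 / 192.4² = 1.254×10^4 lb

P_cr ≈ 12.5 kip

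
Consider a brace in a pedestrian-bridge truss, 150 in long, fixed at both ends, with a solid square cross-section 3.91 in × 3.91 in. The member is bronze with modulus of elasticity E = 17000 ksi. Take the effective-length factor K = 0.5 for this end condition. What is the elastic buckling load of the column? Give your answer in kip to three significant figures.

I = a⁴/12 = 3.91⁴/12 = 19.48 in⁴
Effective length L_e = K·L = 0.5 × 150 = 75.00 in
P_cr = π²EI / L_e² = π² × 17000×10³ × 19.48 / 75.00² = 5.810×10^5 lb

P_cr ≈ 581 kip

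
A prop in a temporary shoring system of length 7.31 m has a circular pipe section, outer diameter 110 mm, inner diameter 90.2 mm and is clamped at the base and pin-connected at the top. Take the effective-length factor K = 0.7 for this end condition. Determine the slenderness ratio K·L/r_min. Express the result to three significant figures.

λ ≈ 144

d_o = 110 mm, d_i = 90.2 mm
I = π(d_o⁴ − d_i⁴)/64 = π(110⁴ − 90.20⁴)/64 = 3.938×10^6 mm⁴
A = 3.113×10^3 mm²;  r_min = √(I/A) = √(3.938×10^6/3.113×10^3) = 35.56 mm
L_e = K·L = 0.7 × 7.31 m = 5.117 m = 5117.0 mm
λ = L_e / r_min = 5117.0 / 35.56 = 144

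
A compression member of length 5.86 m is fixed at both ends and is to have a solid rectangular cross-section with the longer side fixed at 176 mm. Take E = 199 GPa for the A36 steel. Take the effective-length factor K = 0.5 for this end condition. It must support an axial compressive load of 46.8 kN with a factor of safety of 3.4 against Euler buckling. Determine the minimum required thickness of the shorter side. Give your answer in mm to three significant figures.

Required P_cr = n·P = 3.4 × 46.8 = 159.1 kN
L_e = K·L = 0.5 × 5.86 = 2.930 m
Required I = P_cr·L_e²/(π²E) = 1.591×10^5 × 2.930² / (π² × 1.99×10^11) = 6.955×10^-7 m⁴
I_req = 6.955×10^5 mm⁴
Rectangle, weak axis: I_min = h·b³/12 with h = 176 mm fixed  ⇒  b = (12I/h)^(1/3) = 36.2 mm

b ≈ 36.2 mm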